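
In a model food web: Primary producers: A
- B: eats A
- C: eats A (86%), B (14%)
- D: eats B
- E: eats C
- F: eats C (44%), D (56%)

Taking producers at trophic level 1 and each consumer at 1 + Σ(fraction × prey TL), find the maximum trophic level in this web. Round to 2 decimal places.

B: 1 + 1 = 2
C: 1 + (0.86×1 + 0.14×2) = 2.14
D: 1 + 2 = 3
E: 1 + 2.14 = 3.14
F: 1 + (0.44×2.14 + 0.56×3) = 3.6216

3.62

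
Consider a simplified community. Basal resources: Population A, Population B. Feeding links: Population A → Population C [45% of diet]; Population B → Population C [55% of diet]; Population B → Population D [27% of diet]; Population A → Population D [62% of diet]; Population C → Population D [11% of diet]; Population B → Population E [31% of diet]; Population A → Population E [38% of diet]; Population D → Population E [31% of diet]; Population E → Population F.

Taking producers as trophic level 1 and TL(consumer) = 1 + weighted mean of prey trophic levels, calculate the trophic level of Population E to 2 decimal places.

2.34

Population C: 1 + (0.45×1 + 0.55×1) = 2
Population D: 1 + (0.27×1 + 0.62×1 + 0.11×2) = 2.11
Population E: 1 + (0.31×1 + 0.38×1 + 0.31×2.11) = 2.3441
Population F: 1 + 2.3441 = 3.3441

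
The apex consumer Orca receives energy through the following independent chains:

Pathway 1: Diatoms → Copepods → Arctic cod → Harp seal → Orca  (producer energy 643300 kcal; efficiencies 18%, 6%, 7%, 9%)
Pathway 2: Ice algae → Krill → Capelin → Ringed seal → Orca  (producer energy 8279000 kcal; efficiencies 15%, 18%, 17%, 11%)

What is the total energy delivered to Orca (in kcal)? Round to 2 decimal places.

4223.84 kcal

Pathway 1: 643300 × 0.18 × 0.06 × 0.07 × 0.09 = 43.770132 kcal
Pathway 2: 8279000 × 0.15 × 0.18 × 0.17 × 0.11 = 4180.0671 kcal
Total at Orca: 43.770132 + 4180.0671 = 4223.837232 kcal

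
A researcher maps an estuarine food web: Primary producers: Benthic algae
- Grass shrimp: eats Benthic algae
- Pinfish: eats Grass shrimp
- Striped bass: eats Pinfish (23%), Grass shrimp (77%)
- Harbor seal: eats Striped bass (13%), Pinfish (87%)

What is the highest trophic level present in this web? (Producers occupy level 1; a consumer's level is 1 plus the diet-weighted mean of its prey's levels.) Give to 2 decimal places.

4.03

Grass shrimp: 1 + 1 = 2
Pinfish: 1 + 2 = 3
Striped bass: 1 + (0.23×3 + 0.77×2) = 3.23
Harbor seal: 1 + (0.13×3.23 + 0.87×3) = 4.0299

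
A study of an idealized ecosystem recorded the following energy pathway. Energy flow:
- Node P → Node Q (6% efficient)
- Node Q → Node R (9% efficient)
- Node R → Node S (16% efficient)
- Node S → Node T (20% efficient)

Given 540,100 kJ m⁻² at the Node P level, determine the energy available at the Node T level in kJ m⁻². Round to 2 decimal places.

93.33 kJ m⁻²

Node Q: 540100 × 0.06 = 32406 kJ m⁻²
Node R: 32406 × 0.09 = 2916.54 kJ m⁻²
Node S: 2916.54 × 0.16 = 466.6464 kJ m⁻²
Node T: 466.6464 × 0.2 = 93.32928 kJ m⁻²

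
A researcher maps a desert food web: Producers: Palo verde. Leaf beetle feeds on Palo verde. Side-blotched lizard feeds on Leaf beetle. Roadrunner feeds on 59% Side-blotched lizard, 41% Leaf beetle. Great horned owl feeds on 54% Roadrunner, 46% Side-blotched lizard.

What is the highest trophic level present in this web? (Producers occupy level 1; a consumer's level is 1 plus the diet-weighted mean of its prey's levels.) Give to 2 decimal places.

4.32

Leaf beetle: 1 + 1 = 2
Side-blotched lizard: 1 + 2 = 3
Roadrunner: 1 + (0.59×3 + 0.41×2) = 3.59
Great horned owl: 1 + (0.54×3.59 + 0.46×3) = 4.3186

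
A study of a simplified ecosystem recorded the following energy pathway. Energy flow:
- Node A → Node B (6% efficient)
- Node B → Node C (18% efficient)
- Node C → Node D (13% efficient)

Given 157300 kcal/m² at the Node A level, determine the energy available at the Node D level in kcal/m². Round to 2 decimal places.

220.85 kcal/m²

Node B: 157300 × 0.06 = 9438 kcal/m²
Node C: 9438 × 0.18 = 1698.84 kcal/m²
Node D: 1698.84 × 0.13 = 220.8492 kcal/m²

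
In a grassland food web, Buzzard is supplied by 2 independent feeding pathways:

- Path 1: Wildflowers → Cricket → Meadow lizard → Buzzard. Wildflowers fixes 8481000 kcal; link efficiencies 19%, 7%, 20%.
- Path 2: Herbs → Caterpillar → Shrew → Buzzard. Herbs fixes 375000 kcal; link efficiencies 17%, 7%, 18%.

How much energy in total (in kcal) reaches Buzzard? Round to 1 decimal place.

23362.7 kcal

Path 1: 8481000 × 0.19 × 0.07 × 0.2 = 22559.46 kcal
Path 2: 375000 × 0.17 × 0.07 × 0.18 = 803.25 kcal
Total at Buzzard: 22559.46 + 803.25 = 23362.71 kcal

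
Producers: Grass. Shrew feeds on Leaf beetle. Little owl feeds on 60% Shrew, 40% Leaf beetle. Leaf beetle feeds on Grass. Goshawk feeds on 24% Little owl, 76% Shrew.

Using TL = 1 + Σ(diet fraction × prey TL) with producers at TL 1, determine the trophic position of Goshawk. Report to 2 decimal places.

Leaf beetle: 1 + 1 = 2
Shrew: 1 + 2 = 3
Little owl: 1 + (0.6×3 + 0.4×2) = 3.6
Goshawk: 1 + (0.24×3.6 + 0.76×3) = 4.144

4.14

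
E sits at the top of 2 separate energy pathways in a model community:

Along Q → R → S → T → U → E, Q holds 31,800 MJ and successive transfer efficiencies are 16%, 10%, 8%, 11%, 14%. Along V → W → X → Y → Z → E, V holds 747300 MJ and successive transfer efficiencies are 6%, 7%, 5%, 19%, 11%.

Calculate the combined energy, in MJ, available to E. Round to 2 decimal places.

Via Q: 31800 × 0.16 × 0.1 × 0.08 × 0.11 × 0.14 = 0.6268416 MJ
Via V: 747300 × 0.06 × 0.07 × 0.05 × 0.19 × 0.11 = 3.2798997 MJ
Total at E: 0.6268416 + 3.2798997 = 3.9067413 MJ

3.91 MJ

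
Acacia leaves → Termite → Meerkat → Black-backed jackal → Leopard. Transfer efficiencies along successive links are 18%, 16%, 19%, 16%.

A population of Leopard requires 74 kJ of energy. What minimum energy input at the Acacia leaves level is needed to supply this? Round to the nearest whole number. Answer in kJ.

84521 kJ

Cumulative transfer efficiency: 0.18 × 0.16 × 0.19 × 0.16 = 0.00087552
Acacia leaves energy = 74 / 0.00087552 = 84521 kJ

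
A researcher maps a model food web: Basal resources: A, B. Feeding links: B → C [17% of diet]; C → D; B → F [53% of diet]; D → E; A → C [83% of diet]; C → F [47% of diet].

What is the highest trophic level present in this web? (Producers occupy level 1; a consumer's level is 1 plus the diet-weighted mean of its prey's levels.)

4

C: 1 + (0.17×1 + 0.83×1) = 2
D: 1 + 2 = 3
E: 1 + 3 = 4
F: 1 + (0.47×2 + 0.53×1) = 2.47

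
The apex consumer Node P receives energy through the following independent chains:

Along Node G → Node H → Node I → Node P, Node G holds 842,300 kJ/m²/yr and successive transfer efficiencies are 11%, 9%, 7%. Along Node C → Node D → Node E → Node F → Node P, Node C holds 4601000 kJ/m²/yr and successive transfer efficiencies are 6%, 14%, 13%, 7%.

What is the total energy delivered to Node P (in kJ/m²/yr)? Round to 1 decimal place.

935.4 kJ/m²/yr

Via Node G: 842300 × 0.11 × 0.09 × 0.07 = 583.7139 kJ/m²/yr
Via Node C: 4601000 × 0.06 × 0.14 × 0.13 × 0.07 = 351.70044 kJ/m²/yr
Total at Node P: 583.7139 + 351.70044 = 935.41434 kJ/m²/yr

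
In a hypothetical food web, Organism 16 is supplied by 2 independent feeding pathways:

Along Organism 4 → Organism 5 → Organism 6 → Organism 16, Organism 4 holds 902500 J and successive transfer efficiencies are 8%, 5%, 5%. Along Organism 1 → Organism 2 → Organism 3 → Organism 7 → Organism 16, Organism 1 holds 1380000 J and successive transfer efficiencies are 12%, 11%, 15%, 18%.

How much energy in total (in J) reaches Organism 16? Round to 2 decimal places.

672.33 J

Via Organism 4: 902500 × 0.08 × 0.05 × 0.05 = 180.5 J
Via Organism 1: 1380000 × 0.12 × 0.11 × 0.15 × 0.18 = 491.832 J
Total at Organism 16: 180.5 + 491.832 = 672.332 J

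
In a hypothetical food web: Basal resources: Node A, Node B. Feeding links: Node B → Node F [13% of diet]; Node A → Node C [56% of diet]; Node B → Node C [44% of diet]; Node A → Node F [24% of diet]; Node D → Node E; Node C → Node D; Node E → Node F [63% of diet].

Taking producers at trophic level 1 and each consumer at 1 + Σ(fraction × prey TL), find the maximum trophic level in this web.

4

Node C: 1 + (0.44×1 + 0.56×1) = 2
Node D: 1 + 2 = 3
Node E: 1 + 3 = 4
Node F: 1 + (0.13×1 + 0.24×1 + 0.63×4) = 3.89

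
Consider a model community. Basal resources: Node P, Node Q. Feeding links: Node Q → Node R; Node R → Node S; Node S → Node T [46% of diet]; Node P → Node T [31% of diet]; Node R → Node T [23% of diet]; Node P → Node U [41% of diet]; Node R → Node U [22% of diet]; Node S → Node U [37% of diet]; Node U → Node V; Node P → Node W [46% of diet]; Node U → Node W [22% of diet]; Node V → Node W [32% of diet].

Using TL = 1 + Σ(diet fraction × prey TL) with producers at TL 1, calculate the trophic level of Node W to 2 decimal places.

Node R: 1 + 1 = 2
Node S: 1 + 2 = 3
Node T: 1 + (0.46×3 + 0.31×1 + 0.23×2) = 3.15
Node U: 1 + (0.41×1 + 0.22×2 + 0.37×3) = 2.96
Node V: 1 + 2.96 = 3.96
Node W: 1 + (0.46×1 + 0.22×2.96 + 0.32×3.96) = 3.3784

3.38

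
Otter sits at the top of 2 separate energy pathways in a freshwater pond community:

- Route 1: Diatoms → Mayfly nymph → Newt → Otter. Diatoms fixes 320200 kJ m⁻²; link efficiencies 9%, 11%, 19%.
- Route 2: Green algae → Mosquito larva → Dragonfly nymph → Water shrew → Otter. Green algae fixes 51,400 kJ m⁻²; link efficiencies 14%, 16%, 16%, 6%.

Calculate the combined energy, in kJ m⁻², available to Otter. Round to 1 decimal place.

613.3 kJ m⁻²

Route 1: 320200 × 0.09 × 0.11 × 0.19 = 602.2962 kJ m⁻²
Route 2: 51400 × 0.14 × 0.16 × 0.16 × 0.06 = 11.053056 kJ m⁻²
Total at Otter: 602.2962 + 11.053056 = 613.349256 kJ m⁻²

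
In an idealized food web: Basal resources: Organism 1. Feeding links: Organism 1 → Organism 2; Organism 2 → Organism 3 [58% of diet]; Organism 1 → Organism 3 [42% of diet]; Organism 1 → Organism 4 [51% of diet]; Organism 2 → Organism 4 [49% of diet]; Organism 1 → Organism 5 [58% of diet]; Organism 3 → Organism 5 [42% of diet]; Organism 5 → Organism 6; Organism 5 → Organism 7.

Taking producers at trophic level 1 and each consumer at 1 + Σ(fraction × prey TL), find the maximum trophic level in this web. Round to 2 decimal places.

3.66

Organism 2: 1 + 1 = 2
Organism 3: 1 + (0.58×2 + 0.42×1) = 2.58
Organism 4: 1 + (0.51×1 + 0.49×2) = 2.49
Organism 5: 1 + (0.58×1 + 0.42×2.58) = 2.6636
Organism 6: 1 + 2.6636 = 3.6636
Organism 7: 1 + 2.6636 = 3.6636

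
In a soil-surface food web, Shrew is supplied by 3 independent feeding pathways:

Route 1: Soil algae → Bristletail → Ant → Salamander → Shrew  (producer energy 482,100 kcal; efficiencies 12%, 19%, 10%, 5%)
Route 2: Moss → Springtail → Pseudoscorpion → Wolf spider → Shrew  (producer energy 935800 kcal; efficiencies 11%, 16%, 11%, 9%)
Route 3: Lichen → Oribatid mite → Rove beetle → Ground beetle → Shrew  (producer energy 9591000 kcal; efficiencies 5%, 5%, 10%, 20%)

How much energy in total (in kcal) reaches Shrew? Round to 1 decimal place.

697.6 kcal

Route 1: 482100 × 0.12 × 0.19 × 0.1 × 0.05 = 54.9594 kcal
Route 2: 935800 × 0.11 × 0.16 × 0.11 × 0.09 = 163.053792 kcal
Route 3: 9591000 × 0.05 × 0.05 × 0.1 × 0.2 = 479.55 kcal
Total at Shrew: 54.9594 + 163.053792 + 479.55 = 697.563192 kcal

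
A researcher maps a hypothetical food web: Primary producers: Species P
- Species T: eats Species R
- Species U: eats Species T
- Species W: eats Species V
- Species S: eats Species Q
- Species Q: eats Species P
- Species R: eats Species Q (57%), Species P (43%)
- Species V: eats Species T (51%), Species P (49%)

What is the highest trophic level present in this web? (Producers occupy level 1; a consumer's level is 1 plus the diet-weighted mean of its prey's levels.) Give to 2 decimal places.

Species Q: 1 + 1 = 2
Species R: 1 + (0.57×2 + 0.43×1) = 2.57
Species S: 1 + 2 = 3
Species T: 1 + 2.57 = 3.57
Species U: 1 + 3.57 = 4.57
Species V: 1 + (0.51×3.57 + 0.49×1) = 3.3107
Species W: 1 + 3.3107 = 4.3107

4.57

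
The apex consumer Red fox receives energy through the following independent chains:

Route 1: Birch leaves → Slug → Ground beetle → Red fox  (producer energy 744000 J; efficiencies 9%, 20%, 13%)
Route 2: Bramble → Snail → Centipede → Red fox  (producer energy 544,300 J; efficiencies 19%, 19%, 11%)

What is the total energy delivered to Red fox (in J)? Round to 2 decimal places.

Route 1: 744000 × 0.09 × 0.2 × 0.13 = 1740.96 J
Route 2: 544300 × 0.19 × 0.19 × 0.11 = 2161.4153 J
Total at Red fox: 1740.96 + 2161.4153 = 3902.3753 J

3902.38 J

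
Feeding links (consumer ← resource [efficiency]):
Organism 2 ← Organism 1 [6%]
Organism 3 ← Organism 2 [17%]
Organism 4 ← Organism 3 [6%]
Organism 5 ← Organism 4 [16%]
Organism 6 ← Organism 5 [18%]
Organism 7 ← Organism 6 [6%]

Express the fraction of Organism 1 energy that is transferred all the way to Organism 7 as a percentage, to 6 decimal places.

0.000106%

Product of link efficiencies: 0.06 × 0.17 × 0.06 × 0.16 × 0.18 × 0.06 = 0.000001057536
As a percentage: 0.000001057536 × 100 = 0.000106%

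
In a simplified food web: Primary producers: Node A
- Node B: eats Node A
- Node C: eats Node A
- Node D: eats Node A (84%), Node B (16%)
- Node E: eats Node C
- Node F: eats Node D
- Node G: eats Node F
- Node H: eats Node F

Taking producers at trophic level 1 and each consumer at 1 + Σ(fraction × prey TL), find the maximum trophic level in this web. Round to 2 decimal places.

4.16

Node B: 1 + 1 = 2
Node C: 1 + 1 = 2
Node D: 1 + (0.84×1 + 0.16×2) = 2.16
Node E: 1 + 2 = 3
Node F: 1 + 2.16 = 3.16
Node G: 1 + 3.16 = 4.16
Node H: 1 + 3.16 = 4.16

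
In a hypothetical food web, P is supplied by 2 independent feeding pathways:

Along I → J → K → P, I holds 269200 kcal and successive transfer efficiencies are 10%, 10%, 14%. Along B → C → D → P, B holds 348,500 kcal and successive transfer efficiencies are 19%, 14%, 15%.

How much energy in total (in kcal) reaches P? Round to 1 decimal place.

Via I: 269200 × 0.1 × 0.1 × 0.14 = 376.88 kcal
Via B: 348500 × 0.19 × 0.14 × 0.15 = 1390.515 kcal
Total at P: 376.88 + 1390.515 = 1767.395 kcal

1767.4 kcal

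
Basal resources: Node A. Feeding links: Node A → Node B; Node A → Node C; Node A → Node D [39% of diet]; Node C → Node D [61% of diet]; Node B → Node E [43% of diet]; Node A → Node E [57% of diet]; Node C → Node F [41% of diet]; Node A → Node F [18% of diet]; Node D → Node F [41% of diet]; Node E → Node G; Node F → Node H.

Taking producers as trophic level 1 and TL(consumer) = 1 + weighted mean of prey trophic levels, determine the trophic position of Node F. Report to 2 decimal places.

Node B: 1 + 1 = 2
Node C: 1 + 1 = 2
Node D: 1 + (0.39×1 + 0.61×2) = 2.61
Node E: 1 + (0.43×2 + 0.57×1) = 2.43
Node F: 1 + (0.41×2 + 0.18×1 + 0.41×2.61) = 3.0701
Node G: 1 + 2.43 = 3.43
Node H: 1 + 3.0701 = 4.0701

3.07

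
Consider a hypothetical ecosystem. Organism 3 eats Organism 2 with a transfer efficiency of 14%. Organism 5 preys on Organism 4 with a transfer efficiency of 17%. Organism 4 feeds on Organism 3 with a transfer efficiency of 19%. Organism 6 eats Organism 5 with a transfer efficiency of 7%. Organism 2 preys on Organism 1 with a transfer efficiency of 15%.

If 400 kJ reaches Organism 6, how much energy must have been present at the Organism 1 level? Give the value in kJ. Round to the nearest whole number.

Cumulative transfer efficiency: 0.15 × 0.14 × 0.19 × 0.17 × 0.07 = 0.000047481
Organism 1 energy = 400 / 0.000047481 = 8424422 kJ

8424422 kJ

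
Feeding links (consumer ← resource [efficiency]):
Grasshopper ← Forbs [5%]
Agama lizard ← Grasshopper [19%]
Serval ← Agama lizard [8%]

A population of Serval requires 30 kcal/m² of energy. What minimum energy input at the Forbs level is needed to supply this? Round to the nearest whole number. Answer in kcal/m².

39474 kcal/m²

Cumulative transfer efficiency: 0.05 × 0.19 × 0.08 = 0.00076
Forbs energy = 30 / 0.00076 = 39474 kcal/m²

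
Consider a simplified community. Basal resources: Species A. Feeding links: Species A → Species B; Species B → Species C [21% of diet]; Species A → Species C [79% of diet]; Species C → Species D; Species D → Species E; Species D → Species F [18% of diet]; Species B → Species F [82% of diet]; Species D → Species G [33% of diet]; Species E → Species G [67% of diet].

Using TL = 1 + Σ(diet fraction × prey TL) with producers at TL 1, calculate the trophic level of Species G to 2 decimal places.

4.88

Species B: 1 + 1 = 2
Species C: 1 + (0.21×2 + 0.79×1) = 2.21
Species D: 1 + 2.21 = 3.21
Species E: 1 + 3.21 = 4.21
Species F: 1 + (0.18×3.21 + 0.82×2) = 3.2178
Species G: 1 + (0.33×3.21 + 0.67×4.21) = 4.88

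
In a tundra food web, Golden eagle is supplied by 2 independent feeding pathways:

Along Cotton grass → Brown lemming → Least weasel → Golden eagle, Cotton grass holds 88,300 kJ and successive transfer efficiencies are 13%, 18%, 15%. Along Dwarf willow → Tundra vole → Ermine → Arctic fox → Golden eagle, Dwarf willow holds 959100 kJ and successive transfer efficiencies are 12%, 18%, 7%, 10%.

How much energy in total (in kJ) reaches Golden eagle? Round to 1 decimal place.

454.9 kJ

Via Cotton grass: 88300 × 0.13 × 0.18 × 0.15 = 309.933 kJ
Via Dwarf willow: 959100 × 0.12 × 0.18 × 0.07 × 0.1 = 145.01592 kJ
Total at Golden eagle: 309.933 + 145.01592 = 454.94892 kJ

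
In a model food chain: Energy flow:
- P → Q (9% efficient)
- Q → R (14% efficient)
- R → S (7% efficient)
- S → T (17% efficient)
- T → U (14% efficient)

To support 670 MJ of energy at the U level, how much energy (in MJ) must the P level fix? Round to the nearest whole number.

31917529 MJ

Cumulative transfer efficiency: 0.09 × 0.14 × 0.07 × 0.17 × 0.14 = 0.0000209916
P energy = 670 / 0.0000209916 = 31917529 MJ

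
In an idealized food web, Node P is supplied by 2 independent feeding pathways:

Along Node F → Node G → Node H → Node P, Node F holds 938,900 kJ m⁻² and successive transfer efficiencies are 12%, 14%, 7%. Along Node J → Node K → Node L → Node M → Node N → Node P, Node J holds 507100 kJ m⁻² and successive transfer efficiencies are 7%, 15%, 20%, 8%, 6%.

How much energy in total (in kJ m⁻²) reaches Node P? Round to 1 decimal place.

1109.3 kJ m⁻²

Via Node F: 938900 × 0.12 × 0.14 × 0.07 = 1104.1464 kJ m⁻²
Via Node J: 507100 × 0.07 × 0.15 × 0.2 × 0.08 × 0.06 = 5.111568 kJ m⁻²
Total at Node P: 1104.1464 + 5.111568 = 1109.257968 kJ m⁻²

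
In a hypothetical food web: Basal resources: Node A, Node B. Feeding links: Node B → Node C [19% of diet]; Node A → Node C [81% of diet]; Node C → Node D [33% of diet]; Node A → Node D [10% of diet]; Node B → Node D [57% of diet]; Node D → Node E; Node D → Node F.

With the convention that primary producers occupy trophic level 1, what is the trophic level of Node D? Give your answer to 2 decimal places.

Node C: 1 + (0.19×1 + 0.81×1) = 2
Node D: 1 + (0.33×2 + 0.1×1 + 0.57×1) = 2.33
Node E: 1 + 2.33 = 3.33
Node F: 1 + 2.33 = 3.33

2.33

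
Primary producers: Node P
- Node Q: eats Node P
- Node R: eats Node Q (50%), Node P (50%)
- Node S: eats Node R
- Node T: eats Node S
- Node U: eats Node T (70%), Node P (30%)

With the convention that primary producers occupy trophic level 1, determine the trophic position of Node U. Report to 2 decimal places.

4.45

Node Q: 1 + 1 = 2
Node R: 1 + (0.5×2 + 0.5×1) = 2.5
Node S: 1 + 2.5 = 3.5
Node T: 1 + 3.5 = 4.5
Node U: 1 + (0.7×4.5 + 0.3×1) = 4.45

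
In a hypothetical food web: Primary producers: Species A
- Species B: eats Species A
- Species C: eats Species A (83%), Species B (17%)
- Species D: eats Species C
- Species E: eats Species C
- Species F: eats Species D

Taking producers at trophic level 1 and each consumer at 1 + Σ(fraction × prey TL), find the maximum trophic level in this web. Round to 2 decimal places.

4.17

Species B: 1 + 1 = 2
Species C: 1 + (0.83×1 + 0.17×2) = 2.17
Species D: 1 + 2.17 = 3.17
Species E: 1 + 2.17 = 3.17
Species F: 1 + 3.17 = 4.17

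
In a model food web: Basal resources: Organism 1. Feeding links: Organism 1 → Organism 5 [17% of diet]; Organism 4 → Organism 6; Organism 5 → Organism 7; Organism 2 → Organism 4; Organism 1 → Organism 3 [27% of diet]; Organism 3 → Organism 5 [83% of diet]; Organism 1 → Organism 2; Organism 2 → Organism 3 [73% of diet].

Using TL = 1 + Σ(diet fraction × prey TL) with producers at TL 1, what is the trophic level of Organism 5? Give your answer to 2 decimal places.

Organism 2: 1 + 1 = 2
Organism 3: 1 + (0.73×2 + 0.27×1) = 2.73
Organism 4: 1 + 2 = 3
Organism 5: 1 + (0.83×2.73 + 0.17×1) = 3.4359
Organism 6: 1 + 3 = 4
Organism 7: 1 + 3.4359 = 4.4359

3.44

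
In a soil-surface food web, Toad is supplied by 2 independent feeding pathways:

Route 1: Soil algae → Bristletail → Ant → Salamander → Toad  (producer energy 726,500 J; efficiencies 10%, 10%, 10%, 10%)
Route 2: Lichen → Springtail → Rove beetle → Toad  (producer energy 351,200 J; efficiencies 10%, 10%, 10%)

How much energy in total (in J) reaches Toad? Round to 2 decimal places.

Route 1: 726500 × 0.1 × 0.1 × 0.1 × 0.1 = 72.65 J
Route 2: 351200 × 0.1 × 0.1 × 0.1 = 351.2 J
Total at Toad: 72.65 + 351.2 = 423.85 J

423.85 J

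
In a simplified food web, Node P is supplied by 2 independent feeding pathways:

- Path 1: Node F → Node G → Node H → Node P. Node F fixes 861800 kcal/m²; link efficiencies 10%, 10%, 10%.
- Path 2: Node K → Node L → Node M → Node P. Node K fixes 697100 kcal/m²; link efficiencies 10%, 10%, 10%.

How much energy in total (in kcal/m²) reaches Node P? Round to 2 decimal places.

1558.90 kcal/m²

Path 1: 861800 × 0.1 × 0.1 × 0.1 = 861.8 kcal/m²
Path 2: 697100 × 0.1 × 0.1 × 0.1 = 697.1 kcal/m²
Total at Node P: 861.8 + 697.1 = 1558.9 kcal/m²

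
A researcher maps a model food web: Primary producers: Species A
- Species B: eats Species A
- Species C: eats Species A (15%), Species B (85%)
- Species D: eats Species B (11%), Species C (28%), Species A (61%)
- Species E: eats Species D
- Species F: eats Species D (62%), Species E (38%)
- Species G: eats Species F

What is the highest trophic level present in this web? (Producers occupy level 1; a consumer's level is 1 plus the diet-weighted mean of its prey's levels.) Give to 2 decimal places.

5.01

Species B: 1 + 1 = 2
Species C: 1 + (0.15×1 + 0.85×2) = 2.85
Species D: 1 + (0.11×2 + 0.28×2.85 + 0.61×1) = 2.628
Species E: 1 + 2.628 = 3.628
Species F: 1 + (0.62×2.628 + 0.38×3.628) = 4.008
Species G: 1 + 4.008 = 5.008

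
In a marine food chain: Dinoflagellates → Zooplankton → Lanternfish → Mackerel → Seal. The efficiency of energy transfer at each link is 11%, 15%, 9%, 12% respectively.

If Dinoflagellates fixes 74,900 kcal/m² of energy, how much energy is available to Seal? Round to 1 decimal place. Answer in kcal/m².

13.3 kcal/m²

Zooplankton: 74900 × 0.11 = 8239 kcal/m²
Lanternfish: 8239 × 0.15 = 1235.85 kcal/m²
Mackerel: 1235.85 × 0.09 = 111.2265 kcal/m²
Seal: 111.2265 × 0.12 = 13.34718 kcal/m²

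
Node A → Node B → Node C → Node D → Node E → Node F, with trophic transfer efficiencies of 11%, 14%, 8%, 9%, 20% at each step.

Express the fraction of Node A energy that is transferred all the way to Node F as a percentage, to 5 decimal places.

Product of link efficiencies: 0.11 × 0.14 × 0.08 × 0.09 × 0.2 = 0.000022176
As a percentage: 0.000022176 × 100 = 0.00222%

0.00222%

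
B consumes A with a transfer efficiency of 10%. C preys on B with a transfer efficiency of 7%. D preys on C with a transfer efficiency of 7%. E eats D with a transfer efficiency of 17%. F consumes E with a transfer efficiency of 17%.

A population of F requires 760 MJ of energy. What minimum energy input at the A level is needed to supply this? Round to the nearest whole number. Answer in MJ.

53668526 MJ

Cumulative transfer efficiency: 0.1 × 0.07 × 0.07 × 0.17 × 0.17 = 0.000014161
A energy = 760 / 0.000014161 = 53668526 MJ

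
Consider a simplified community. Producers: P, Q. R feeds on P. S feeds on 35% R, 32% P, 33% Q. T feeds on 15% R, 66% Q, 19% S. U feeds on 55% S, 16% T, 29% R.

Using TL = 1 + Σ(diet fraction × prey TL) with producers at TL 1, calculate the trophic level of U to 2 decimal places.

R: 1 + 1 = 2
S: 1 + (0.35×2 + 0.32×1 + 0.33×1) = 2.35
T: 1 + (0.15×2 + 0.66×1 + 0.19×2.35) = 2.4065
U: 1 + (0.55×2.35 + 0.16×2.4065 + 0.29×2) = 3.25754

3.26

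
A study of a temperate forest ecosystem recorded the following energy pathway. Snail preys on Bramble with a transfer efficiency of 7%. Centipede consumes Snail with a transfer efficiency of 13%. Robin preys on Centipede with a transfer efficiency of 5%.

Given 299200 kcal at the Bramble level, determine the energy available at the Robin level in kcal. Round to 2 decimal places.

Snail: 299200 × 0.07 = 20944 kcal
Centipede: 20944 × 0.13 = 2722.72 kcal
Robin: 2722.72 × 0.05 = 136.136 kcal

136.14 kcal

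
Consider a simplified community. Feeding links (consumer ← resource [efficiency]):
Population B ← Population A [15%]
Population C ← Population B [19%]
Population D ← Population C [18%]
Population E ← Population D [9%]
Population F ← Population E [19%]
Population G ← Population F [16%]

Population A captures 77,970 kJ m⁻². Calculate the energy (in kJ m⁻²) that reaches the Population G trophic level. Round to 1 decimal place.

1.1 kJ m⁻²

Population B: 77970 × 0.15 = 11695.5 kJ m⁻²
Population C: 11695.5 × 0.19 = 2222.145 kJ m⁻²
Population D: 2222.145 × 0.18 = 399.9861 kJ m⁻²
Population E: 399.9861 × 0.09 = 35.998749 kJ m⁻²
Population F: 35.998749 × 0.19 = 6.83976231 kJ m⁻²
Population G: 6.83976231 × 0.16 = 1.0943619696 kJ m⁻²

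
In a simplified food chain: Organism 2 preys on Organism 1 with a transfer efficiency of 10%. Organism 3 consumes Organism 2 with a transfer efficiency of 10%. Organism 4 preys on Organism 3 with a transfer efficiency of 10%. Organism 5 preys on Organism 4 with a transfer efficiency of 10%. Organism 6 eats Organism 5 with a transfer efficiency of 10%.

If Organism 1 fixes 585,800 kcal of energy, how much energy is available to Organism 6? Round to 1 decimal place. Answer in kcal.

Organism 2: 585800 × 0.1 = 58580 kcal
Organism 3: 58580 × 0.1 = 5858 kcal
Organism 4: 5858 × 0.1 = 585.8 kcal
Organism 5: 585.8 × 0.1 = 58.58 kcal
Organism 6: 58.58 × 0.1 = 5.858 kcal

5.9 kcal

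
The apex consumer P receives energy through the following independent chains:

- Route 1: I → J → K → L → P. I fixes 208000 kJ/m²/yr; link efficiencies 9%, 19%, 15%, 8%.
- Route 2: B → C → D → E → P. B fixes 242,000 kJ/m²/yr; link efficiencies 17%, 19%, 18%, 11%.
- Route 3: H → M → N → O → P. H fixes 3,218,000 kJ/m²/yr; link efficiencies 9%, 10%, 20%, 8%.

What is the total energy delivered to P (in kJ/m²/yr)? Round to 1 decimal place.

660.8 kJ/m²/yr

Route 1: 208000 × 0.09 × 0.19 × 0.15 × 0.08 = 42.6816 kJ/m²/yr
Route 2: 242000 × 0.17 × 0.19 × 0.18 × 0.11 = 154.76868 kJ/m²/yr
Route 3: 3218000 × 0.09 × 0.1 × 0.2 × 0.08 = 463.392 kJ/m²/yr
Total at P: 42.6816 + 154.76868 + 463.392 = 660.84228 kJ/m²/yr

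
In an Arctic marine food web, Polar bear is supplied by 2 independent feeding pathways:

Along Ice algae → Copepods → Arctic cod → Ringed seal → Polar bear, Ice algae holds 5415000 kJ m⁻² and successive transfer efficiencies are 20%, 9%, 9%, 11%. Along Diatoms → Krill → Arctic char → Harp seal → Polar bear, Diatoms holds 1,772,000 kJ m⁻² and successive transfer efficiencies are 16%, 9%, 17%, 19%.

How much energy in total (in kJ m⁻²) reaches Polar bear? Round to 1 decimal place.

1789.1 kJ m⁻²

Via Ice algae: 5415000 × 0.2 × 0.09 × 0.09 × 0.11 = 964.953 kJ m⁻²
Via Diatoms: 1772000 × 0.16 × 0.09 × 0.17 × 0.19 = 824.19264 kJ m⁻²
Total at Polar bear: 964.953 + 824.19264 = 1789.14564 kJ m⁻²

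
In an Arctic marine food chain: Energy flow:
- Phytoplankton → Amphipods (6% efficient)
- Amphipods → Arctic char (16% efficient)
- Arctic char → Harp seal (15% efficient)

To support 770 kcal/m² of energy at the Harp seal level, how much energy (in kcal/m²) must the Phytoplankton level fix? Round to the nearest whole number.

534722 kcal/m²

Cumulative transfer efficiency: 0.06 × 0.16 × 0.15 = 0.00144
Phytoplankton energy = 770 / 0.00144 = 534722 kcal/m²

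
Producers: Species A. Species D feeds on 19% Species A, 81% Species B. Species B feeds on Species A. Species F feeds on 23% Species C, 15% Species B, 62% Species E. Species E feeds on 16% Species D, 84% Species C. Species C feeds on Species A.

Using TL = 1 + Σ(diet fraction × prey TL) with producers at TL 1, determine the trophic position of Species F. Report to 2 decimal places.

Species B: 1 + 1 = 2
Species C: 1 + 1 = 2
Species D: 1 + (0.19×1 + 0.81×2) = 2.81
Species E: 1 + (0.16×2.81 + 0.84×2) = 3.1296
Species F: 1 + (0.23×2 + 0.15×2 + 0.62×3.1296) = 3.700352

3.70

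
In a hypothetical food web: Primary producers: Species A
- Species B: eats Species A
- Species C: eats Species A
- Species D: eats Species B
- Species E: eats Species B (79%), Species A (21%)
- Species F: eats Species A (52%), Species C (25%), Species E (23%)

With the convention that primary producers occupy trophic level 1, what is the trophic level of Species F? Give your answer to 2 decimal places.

Species B: 1 + 1 = 2
Species C: 1 + 1 = 2
Species D: 1 + 2 = 3
Species E: 1 + (0.79×2 + 0.21×1) = 2.79
Species F: 1 + (0.52×1 + 0.25×2 + 0.23×2.79) = 2.6617

2.66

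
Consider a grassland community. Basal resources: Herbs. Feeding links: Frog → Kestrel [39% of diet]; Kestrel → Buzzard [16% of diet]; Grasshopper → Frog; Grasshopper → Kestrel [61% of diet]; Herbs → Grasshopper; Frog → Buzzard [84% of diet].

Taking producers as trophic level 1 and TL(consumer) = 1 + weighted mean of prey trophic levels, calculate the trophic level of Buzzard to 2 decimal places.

4.06

Grasshopper: 1 + 1 = 2
Frog: 1 + 2 = 3
Kestrel: 1 + (0.61×2 + 0.39×3) = 3.39
Buzzard: 1 + (0.16×3.39 + 0.84×3) = 4.0624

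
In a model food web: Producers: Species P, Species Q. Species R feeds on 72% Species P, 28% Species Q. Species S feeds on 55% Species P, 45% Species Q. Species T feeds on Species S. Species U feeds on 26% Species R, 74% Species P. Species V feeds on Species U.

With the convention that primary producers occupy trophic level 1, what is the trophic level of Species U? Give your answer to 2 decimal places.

Species R: 1 + (0.72×1 + 0.28×1) = 2
Species S: 1 + (0.55×1 + 0.45×1) = 2
Species T: 1 + 2 = 3
Species U: 1 + (0.26×2 + 0.74×1) = 2.26
Species V: 1 + 2.26 = 3.26

2.26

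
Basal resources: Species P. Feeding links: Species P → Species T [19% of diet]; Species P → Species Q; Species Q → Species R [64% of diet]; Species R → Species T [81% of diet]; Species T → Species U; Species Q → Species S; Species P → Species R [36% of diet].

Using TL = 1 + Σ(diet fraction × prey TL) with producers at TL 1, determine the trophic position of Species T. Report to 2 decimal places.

3.33

Species Q: 1 + 1 = 2
Species R: 1 + (0.64×2 + 0.36×1) = 2.64
Species S: 1 + 2 = 3
Species T: 1 + (0.19×1 + 0.81×2.64) = 3.3284
Species U: 1 + 3.3284 = 4.3284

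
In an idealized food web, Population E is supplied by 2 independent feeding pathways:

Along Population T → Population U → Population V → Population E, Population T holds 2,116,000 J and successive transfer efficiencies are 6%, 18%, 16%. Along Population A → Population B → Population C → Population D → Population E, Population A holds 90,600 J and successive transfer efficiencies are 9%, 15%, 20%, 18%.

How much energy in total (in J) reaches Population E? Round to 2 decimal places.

Via Population T: 2116000 × 0.06 × 0.18 × 0.16 = 3656.448 J
Via Population A: 90600 × 0.09 × 0.15 × 0.2 × 0.18 = 44.0316 J
Total at Population E: 3656.448 + 44.0316 = 3700.4796 J

3700.48 J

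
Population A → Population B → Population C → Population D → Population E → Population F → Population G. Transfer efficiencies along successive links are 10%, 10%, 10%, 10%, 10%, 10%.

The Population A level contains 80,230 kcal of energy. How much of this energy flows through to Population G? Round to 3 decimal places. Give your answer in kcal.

Population B: 80230 × 0.1 = 8023 kcal
Population C: 8023 × 0.1 = 802.3 kcal
Population D: 802.3 × 0.1 = 80.23 kcal
Population E: 80.23 × 0.1 = 8.023 kcal
Population F: 8.023 × 0.1 = 0.8023 kcal
Population G: 0.8023 × 0.1 = 0.08023 kcal

0.080 kcal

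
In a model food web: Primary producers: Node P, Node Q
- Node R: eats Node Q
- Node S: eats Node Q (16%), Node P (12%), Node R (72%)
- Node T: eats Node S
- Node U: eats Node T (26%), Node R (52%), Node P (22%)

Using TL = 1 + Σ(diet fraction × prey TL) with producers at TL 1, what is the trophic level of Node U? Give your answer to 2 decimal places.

3.23

Node R: 1 + 1 = 2
Node S: 1 + (0.16×1 + 0.12×1 + 0.72×2) = 2.72
Node T: 1 + 2.72 = 3.72
Node U: 1 + (0.26×3.72 + 0.52×2 + 0.22×1) = 3.2272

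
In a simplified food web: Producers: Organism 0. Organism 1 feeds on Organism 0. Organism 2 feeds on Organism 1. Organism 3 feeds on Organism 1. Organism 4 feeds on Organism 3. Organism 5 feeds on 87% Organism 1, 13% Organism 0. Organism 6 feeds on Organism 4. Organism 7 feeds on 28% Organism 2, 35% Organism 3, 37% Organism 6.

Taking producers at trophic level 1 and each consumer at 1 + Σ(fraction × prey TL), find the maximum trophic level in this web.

5

Organism 1: 1 + 1 = 2
Organism 2: 1 + 2 = 3
Organism 3: 1 + 2 = 3
Organism 4: 1 + 3 = 4
Organism 5: 1 + (0.87×2 + 0.13×1) = 2.87
Organism 6: 1 + 4 = 5
Organism 7: 1 + (0.28×3 + 0.35×3 + 0.37×5) = 4.74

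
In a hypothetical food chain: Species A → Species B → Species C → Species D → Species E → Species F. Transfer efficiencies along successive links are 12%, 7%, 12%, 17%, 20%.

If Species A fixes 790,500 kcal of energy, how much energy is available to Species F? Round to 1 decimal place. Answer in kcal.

Species B: 790500 × 0.12 = 94860 kcal
Species C: 94860 × 0.07 = 6640.2 kcal
Species D: 6640.2 × 0.12 = 796.824 kcal
Species E: 796.824 × 0.17 = 135.46008 kcal
Species F: 135.46008 × 0.2 = 27.092016 kcal

27.1 kcal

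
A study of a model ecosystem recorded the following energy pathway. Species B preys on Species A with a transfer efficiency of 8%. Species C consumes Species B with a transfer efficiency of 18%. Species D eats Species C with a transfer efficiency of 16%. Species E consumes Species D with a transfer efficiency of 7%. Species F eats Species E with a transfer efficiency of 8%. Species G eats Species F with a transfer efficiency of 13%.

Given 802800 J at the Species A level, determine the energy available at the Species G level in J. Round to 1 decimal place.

1.3 J

Species B: 802800 × 0.08 = 64224 J
Species C: 64224 × 0.18 = 11560.32 J
Species D: 11560.32 × 0.16 = 1849.6512 J
Species E: 1849.6512 × 0.07 = 129.475584 J
Species F: 129.475584 × 0.08 = 10.35804672 J
Species G: 10.35804672 × 0.13 = 1.3465460736 J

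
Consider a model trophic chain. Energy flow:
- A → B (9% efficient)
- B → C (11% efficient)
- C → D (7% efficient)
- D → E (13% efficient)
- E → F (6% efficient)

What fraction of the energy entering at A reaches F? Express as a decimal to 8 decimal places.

Product of link efficiencies: 0.09 × 0.11 × 0.07 × 0.13 × 0.06 = 0.0000054054

0.00000541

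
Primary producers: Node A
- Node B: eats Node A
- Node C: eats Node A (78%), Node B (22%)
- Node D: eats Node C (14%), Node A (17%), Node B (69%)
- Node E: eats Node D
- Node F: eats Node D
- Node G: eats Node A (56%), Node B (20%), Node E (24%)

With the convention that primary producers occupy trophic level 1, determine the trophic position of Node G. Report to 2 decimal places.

Node B: 1 + 1 = 2
Node C: 1 + (0.78×1 + 0.22×2) = 2.22
Node D: 1 + (0.14×2.22 + 0.17×1 + 0.69×2) = 2.8608
Node E: 1 + 2.8608 = 3.8608
Node F: 1 + 2.8608 = 3.8608
Node G: 1 + (0.56×1 + 0.2×2 + 0.24×3.8608) = 2.886592

2.89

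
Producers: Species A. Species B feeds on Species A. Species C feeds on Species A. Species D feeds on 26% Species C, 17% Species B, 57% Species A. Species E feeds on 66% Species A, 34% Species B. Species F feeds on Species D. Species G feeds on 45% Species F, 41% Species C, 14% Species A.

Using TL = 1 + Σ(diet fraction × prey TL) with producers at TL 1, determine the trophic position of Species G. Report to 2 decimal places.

Species B: 1 + 1 = 2
Species C: 1 + 1 = 2
Species D: 1 + (0.26×2 + 0.17×2 + 0.57×1) = 2.43
Species E: 1 + (0.66×1 + 0.34×2) = 2.34
Species F: 1 + 2.43 = 3.43
Species G: 1 + (0.45×3.43 + 0.41×2 + 0.14×1) = 3.5035

3.50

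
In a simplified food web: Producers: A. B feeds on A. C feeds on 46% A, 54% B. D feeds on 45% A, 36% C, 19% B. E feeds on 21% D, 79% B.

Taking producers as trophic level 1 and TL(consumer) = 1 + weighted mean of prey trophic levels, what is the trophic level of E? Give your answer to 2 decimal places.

3.16

B: 1 + 1 = 2
C: 1 + (0.46×1 + 0.54×2) = 2.54
D: 1 + (0.45×1 + 0.36×2.54 + 0.19×2) = 2.7444
E: 1 + (0.21×2.7444 + 0.79×2) = 3.156324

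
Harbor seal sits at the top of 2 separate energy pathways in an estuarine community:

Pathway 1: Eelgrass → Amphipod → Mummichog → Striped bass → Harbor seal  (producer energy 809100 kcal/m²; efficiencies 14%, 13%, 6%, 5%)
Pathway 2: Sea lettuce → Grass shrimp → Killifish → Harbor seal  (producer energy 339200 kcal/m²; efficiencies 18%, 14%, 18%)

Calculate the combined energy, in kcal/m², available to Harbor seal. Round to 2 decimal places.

Pathway 1: 809100 × 0.14 × 0.13 × 0.06 × 0.05 = 44.17686 kcal/m²
Pathway 2: 339200 × 0.18 × 0.14 × 0.18 = 1538.6112 kcal/m²
Total at Harbor seal: 44.17686 + 1538.6112 = 1582.78806 kcal/m²

1582.79 kcal/m²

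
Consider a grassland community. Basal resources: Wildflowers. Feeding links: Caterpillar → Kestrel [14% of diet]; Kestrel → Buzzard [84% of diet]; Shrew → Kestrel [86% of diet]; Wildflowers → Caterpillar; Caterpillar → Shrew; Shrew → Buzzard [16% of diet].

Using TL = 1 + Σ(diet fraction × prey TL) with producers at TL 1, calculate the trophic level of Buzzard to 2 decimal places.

Caterpillar: 1 + 1 = 2
Shrew: 1 + 2 = 3
Kestrel: 1 + (0.14×2 + 0.86×3) = 3.86
Buzzard: 1 + (0.16×3 + 0.84×3.86) = 4.7224

4.72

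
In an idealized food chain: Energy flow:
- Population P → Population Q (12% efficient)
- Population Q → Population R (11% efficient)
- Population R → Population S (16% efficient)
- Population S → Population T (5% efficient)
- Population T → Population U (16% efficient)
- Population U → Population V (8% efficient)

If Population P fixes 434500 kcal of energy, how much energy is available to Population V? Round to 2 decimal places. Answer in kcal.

Population Q: 434500 × 0.12 = 52140 kcal
Population R: 52140 × 0.11 = 5735.4 kcal
Population S: 5735.4 × 0.16 = 917.664 kcal
Population T: 917.664 × 0.05 = 45.8832 kcal
Population U: 45.8832 × 0.16 = 7.341312 kcal
Population V: 7.341312 × 0.08 = 0.58730496 kcal

0.59 kcal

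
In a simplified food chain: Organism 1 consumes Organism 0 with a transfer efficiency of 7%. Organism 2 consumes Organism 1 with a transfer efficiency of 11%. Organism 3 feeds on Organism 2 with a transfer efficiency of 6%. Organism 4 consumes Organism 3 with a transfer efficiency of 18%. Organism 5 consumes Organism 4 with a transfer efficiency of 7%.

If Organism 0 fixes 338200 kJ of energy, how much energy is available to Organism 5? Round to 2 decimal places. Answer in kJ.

1.97 kJ

Organism 1: 338200 × 0.07 = 23674 kJ
Organism 2: 23674 × 0.11 = 2604.14 kJ
Organism 3: 2604.14 × 0.06 = 156.2484 kJ
Organism 4: 156.2484 × 0.18 = 28.124712 kJ
Organism 5: 28.124712 × 0.07 = 1.96872984 kJ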